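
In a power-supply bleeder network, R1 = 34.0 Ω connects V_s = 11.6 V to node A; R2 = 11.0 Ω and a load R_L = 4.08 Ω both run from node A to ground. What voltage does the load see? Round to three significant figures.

The load sits in parallel with R2, giving an effective lower resistance R2' = R2·R_L/(R2+R_L) = 2.976 Ω.
Then V_out = V_s · R2'/(R1 + R2') = 11.6 × 2.976/36.98 = 0.9337 V.

V_out ≈ 0.934 V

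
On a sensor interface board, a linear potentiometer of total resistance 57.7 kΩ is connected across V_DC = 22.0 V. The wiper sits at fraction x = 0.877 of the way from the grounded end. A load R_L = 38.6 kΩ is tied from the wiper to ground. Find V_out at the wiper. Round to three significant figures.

Lower segment x·R_p = 50.60 kΩ; upper segment (1−x)·R_p = 7.097 kΩ.
R_L loads the lower segment: effective lower R = 21.90 kΩ.
V_out = 22.0 × 21.90/(7.097 + 21.90) = 16.61 V.

V_out ≈ 16.6 V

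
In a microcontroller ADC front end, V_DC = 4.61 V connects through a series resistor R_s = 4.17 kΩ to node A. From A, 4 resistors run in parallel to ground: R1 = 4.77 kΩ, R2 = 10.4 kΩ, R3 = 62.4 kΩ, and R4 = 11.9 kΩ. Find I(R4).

Parallel bank: R_p = 1/(1/4.77 + 1/10.4 + 1/62.4 + 1/11.9) = 2.464 kΩ.
V_A by voltage divider: V_A = 4.61 × 2.464/(4.17 + 2.464) = 1.712 V.
Branch current I = V_A/R4 = 1.712/11.9 = 0.1439 mA.

I ≈ 0.144 mA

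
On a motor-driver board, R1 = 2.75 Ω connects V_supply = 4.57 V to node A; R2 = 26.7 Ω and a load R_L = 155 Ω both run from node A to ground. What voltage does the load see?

The load sits in parallel with R2, giving an effective lower resistance R2' = R2·R_L/(R2+R_L) = 22.78 Ω.
Now apply the divider: V_out = 4.57 × 0.8923 = 4.078 V.

V_out ≈ 4.08 V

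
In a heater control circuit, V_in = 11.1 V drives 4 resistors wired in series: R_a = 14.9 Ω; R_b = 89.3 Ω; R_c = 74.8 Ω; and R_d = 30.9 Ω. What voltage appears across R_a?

ΣR = 14.9 + 89.3 + 74.8 + 30.9 = 209.9 Ω.
Voltage divider: V = V_in · (14.90 / 209.9) = 11.1 × 0.07099 = 0.7879 V.

V ≈ 0.788 V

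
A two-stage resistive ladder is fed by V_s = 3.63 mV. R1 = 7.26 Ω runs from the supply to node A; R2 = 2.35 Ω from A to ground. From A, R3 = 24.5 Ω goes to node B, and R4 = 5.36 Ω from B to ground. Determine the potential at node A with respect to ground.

The second stage (R3 + R4 = 29.86 Ω) loads node A in parallel with R2.
Effective lower resistance at A: R2 ‖ 29.86 = 2.179 Ω.
First divider: V_A = V_s · 2.179/(7.26 + 2.179) = 0.8379 mV.

V_A ≈ 0.838 mV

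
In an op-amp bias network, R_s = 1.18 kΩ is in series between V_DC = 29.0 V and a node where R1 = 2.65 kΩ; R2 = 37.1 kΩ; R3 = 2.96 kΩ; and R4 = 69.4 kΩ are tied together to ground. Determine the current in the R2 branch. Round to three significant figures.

I ≈ 0.413 mA

Combine the parallel branches: R_p = (1/2.65 + 1/37.1 + 1/2.96 + 1/69.4)⁻¹ = 1.322 kΩ.
Node voltage V_A = V_DC · R_p/(R_s + R_p) = 29.0 × 0.5283 = 15.32 V.
I(R2) = V_A / R2 = 15.32/37.1 = 0.4130 mA.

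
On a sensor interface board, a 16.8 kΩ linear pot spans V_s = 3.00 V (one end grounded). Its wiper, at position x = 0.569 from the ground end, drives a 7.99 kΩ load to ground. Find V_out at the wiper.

V_out ≈ 1.13 V

The pot divides into 7.241 kΩ above the wiper and 9.559 kΩ below.
(x·R_p) ‖ R_L = 4.352 kΩ.
Loaded-divider output: V_out = 3.00 × 0.3754 = 1.126 V.
(Unloaded: V_out = x·V_s = 1.71 V.)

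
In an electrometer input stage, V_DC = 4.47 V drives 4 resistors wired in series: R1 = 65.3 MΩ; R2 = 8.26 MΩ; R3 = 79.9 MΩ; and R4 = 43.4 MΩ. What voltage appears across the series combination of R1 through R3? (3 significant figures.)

Series total: ΣR = 65.3 + 8.26 + 79.9 + 43.4 = 196.9 MΩ.
R_{R1..R3} = 65.3 + 8.26 + 79.9 = 153.5 MΩ.
By the voltage-divider rule, V = 4.47 × 153.5/196.9 = 3.485 V.

V ≈ 3.48 V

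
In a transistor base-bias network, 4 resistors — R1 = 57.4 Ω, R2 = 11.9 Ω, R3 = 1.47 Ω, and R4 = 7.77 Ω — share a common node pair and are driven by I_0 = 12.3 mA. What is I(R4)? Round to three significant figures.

I ≈ 1.74 mA

Conductances: ΣG = 1/57.4 + 1/11.9 + 1/1.47 + 1/7.77 = 0.9104 (1/Ω).
Current divider: I(R4) = I_0 · G_k/ΣG = 12.3 × (0.1287/0.9104) = 12.3 × 0.1414 = 1.739 mA.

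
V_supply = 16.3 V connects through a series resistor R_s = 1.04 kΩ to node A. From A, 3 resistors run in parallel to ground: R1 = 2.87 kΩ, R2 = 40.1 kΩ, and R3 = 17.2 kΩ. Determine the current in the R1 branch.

Equivalent of the parallel group: R_p = 2.317 kΩ.
V_A by voltage divider: V_A = 16.3 × 2.317/(1.04 + 2.317) = 11.25 V.
I(R1) = V_A / R1 = 11.25/2.87 = 3.920 mA.
(Equivalently: I_total = 4.855 mA, then current-divider fraction G_k/ΣG = 0.8075.)

I ≈ 3.92 mA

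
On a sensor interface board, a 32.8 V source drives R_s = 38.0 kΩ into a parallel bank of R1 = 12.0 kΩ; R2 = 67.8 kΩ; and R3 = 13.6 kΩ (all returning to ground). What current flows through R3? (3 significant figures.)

I ≈ 0.321 mA

Combine the parallel branches: R_p = (1/12.0 + 1/67.8 + 1/13.6)⁻¹ = 5.827 kΩ.
V_A by voltage divider: V_A = 32.8 × 5.827/(38.0 + 5.827) = 4.361 V.
Branch current I = V_A/R3 = 4.361/13.6 = 0.3207 mA.
(Check via current divider: I_total = 0.7484 mA; share G_k/ΣG = 0.4285 → same result.)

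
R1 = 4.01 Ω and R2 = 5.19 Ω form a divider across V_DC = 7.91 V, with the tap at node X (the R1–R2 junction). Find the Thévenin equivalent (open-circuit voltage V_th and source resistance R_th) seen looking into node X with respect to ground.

With X open, the divider is unloaded: V_th = 7.91 × 5.19/9.200 = 4.462 V.
With V_DC suppressed (replaced by a short), R_th = R1 ‖ R2 = (4.010 × 5.19)/(4.010 + 5.19) = 2.262 Ω.

V_th ≈ 4.46 V, R_th ≈ 2.26 Ω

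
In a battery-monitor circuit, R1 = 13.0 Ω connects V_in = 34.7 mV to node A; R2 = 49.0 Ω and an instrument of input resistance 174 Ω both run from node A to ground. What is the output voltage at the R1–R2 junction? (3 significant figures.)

The load sits in parallel with R2, giving an effective lower resistance R2' = R2·R_L/(R2+R_L) = 38.23 Ω.
Then V_out = V_in · R2'/(R1 + R2') = 34.7 × 38.23/51.23 = 25.90 mV.
(Unloaded it would be 27.4 mV; the load pulls it down.)

V_out ≈ 25.9 mV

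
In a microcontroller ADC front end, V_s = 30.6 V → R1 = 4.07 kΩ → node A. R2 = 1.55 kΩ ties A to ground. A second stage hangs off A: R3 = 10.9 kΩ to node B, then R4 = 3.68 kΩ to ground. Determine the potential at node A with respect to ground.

V_A ≈ 7.84 V

Looking into the second stage from A: R3 + R4 = 14.58 kΩ appears in parallel with R2.
Effective lower resistance at A: R2 ‖ 14.58 = 1.401 kΩ.
First divider: V_A = V_s · 1.401/(4.07 + 1.401) = 7.836 V.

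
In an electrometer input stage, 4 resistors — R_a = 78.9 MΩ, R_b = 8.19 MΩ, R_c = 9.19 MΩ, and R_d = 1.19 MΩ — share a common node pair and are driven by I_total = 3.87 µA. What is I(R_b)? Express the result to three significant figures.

ΣG = 1/78.9 + 1/8.19 + 1/9.19 + 1/1.19 = 1.084.
By the current-divider rule, I = I_total · G_k/ΣG = 3.87 × 0.1126 = 0.4359 µA.

I ≈ 0.436 µA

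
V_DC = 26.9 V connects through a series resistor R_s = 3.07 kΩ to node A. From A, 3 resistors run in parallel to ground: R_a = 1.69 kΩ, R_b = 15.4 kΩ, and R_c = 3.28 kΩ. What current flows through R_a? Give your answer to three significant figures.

I ≈ 4.03 mA

Equivalent of the parallel group: R_p = 1.040 kΩ.
Node voltage V_A = V_DC · R_p/(R_s + R_p) = 26.9 × 0.2530 = 6.807 V.
I(R_a) = V_A / R_a = 6.807/1.69 = 4.028 mA.
(Check via current divider: I_total = 6.545 mA; share G_k/ΣG = 0.6154 → same result.)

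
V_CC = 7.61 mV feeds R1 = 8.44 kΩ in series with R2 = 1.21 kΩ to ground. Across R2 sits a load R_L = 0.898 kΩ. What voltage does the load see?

V_out ≈ 0.438 mV

First combine the lower leg with the load: R2 ‖ R_L = 0.5155 kΩ.
Voltage divider with the loaded lower leg: V_out = 7.61 × 0.5155/(8.44 + 0.5155) = 7.61 × 0.05756 = 0.4380 mV.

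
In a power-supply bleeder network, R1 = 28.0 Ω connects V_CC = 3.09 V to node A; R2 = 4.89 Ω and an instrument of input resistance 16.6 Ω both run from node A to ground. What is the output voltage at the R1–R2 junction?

The load sits in parallel with R2, giving an effective lower resistance R2' = R2·R_L/(R2+R_L) = 3.777 Ω.
Then V_out = V_CC · R2'/(R1 + R2') = 3.09 × 3.777/31.78 = 0.3673 V.

V_out ≈ 0.367 V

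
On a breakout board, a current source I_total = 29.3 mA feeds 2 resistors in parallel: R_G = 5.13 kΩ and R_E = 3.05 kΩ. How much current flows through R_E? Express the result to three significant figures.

I ≈ 18.4 mA

Two-branch current divider: I_k = I_total · R_other/(R_1 + R_2).
So I = 29.3 × 5.13/8.180 = 18.38 mA.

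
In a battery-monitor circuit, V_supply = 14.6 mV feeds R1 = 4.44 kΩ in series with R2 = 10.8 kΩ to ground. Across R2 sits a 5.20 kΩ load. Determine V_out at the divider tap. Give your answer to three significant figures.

V_out ≈ 6.45 mV

R2 ‖ R_L = (10.8 × 5.20)/(10.8 + 5.20) = 3.510 kΩ.
Then V_out = V_supply · R2'/(R1 + R2') = 14.6 × 3.510/7.950 = 6.446 mV.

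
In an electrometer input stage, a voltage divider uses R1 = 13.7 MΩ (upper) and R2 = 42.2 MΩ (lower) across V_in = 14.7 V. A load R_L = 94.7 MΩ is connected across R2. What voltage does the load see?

First combine the lower leg with the load: R2 ‖ R_L = 29.19 MΩ.
Now apply the divider: V_out = 14.7 × 0.6806 = 10.00 V.

V_out ≈ 10.0 V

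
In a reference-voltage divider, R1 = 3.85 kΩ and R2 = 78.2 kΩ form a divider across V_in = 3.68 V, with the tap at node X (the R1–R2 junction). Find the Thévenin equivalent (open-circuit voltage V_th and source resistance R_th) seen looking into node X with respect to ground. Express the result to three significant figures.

V_th is the unloaded tap voltage: V_in · R2/(R1+R2) = 3.68 × 0.9531 = 3.507 V.
Looking into X with the source shorted: R_th = R1·R2/(R1+R2) = 3.850 × 78.2/82.05 = 3.669 kΩ.

V_th ≈ 3.51 V, R_th ≈ 3.67 kΩ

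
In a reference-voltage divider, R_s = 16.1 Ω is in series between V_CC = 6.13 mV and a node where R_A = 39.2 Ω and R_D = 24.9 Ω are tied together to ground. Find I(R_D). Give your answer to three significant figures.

Equivalent of the parallel group: R_p = 15.23 Ω.
V_A = 6.13 × 15.23/31.33 = 2.980 mV.
I(R_D) = V_A / R_D = 2.980/24.9 = 0.1197 mA.
(Equivalently: I_total = 0.1957 mA, then current-divider fraction G_k/ΣG = 0.6115.)

I ≈ 0.120 mA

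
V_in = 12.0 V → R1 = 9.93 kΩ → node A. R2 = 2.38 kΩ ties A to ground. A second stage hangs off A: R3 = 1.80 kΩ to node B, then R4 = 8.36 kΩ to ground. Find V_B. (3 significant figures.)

V_B ≈ 1.61 V

Node A sees R2 in parallel with the series input of stage 2, R3 + R4 = 10.16 kΩ.
Effective lower resistance at A: R2 ‖ 10.16 = 1.928 kΩ.
First divider: V_A = V_in · 1.928/(9.93 + 1.928) = 1.951 V.
V_B = V_A × 0.8228 = 1.606 V.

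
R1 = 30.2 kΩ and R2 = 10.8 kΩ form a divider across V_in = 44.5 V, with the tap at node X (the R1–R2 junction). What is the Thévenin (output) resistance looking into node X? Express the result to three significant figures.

With V_in suppressed (replaced by a short), R_th = R1 ‖ R2 = (30.20 × 10.8)/(30.20 + 10.8) = 7.955 kΩ.

R_th ≈ 7.96 kΩ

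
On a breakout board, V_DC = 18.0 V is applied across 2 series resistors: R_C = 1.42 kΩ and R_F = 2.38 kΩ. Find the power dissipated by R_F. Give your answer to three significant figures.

Series current I = V_DC/ΣR = 18.0/3.800 = 4.737 mA.
P = I²R = 22.44 × 2.38 = 53.40 mW.

P ≈ 53.4 mW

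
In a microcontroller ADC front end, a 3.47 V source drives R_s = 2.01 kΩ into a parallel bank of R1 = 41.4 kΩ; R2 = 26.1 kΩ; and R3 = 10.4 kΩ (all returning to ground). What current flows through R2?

Combine the parallel branches: R_p = (1/41.4 + 1/26.1 + 1/10.4)⁻¹ = 6.304 kΩ.
Node voltage V_A = V_CC · R_p/(R_s + R_p) = 3.47 × 0.7582 = 2.631 V.
Branch current I = V_A/R2 = 2.631/26.1 = 0.1008 mA.

I ≈ 0.101 mA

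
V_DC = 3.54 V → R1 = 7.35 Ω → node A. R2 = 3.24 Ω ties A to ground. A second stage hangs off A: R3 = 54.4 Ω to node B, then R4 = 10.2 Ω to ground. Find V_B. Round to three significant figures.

V_B ≈ 0.165 V

The second stage (R3 + R4 = 64.60 Ω) loads node A in parallel with R2.
Effective lower resistance at A: R2 ‖ 64.60 = 3.085 Ω.
First divider: V_A = V_DC · 3.085/(7.35 + 3.085) = 1.047 V.
V_B = V_A × 0.1579 = 0.1653 V.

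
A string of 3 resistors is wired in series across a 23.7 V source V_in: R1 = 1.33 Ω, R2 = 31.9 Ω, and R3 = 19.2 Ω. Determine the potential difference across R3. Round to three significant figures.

V ≈ 8.68 V

Total series resistance ΣR = 1.33 + 31.9 + 19.2 = 52.43 Ω.
V = V_in · R/ΣR = 23.7 × 0.3662 = 8.679 V.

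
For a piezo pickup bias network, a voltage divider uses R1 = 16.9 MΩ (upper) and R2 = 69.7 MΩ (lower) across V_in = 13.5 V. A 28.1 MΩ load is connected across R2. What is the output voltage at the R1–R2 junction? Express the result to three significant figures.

V_out ≈ 7.32 V

First combine the lower leg with the load: R2 ‖ R_L = 20.03 MΩ.
Now apply the divider: V_out = 13.5 × 0.5423 = 7.321 V.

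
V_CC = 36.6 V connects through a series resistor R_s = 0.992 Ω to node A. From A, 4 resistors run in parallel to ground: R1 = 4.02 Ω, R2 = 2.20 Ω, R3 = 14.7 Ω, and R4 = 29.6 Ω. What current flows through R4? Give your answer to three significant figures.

Parallel bank: R_p = 1/(1/4.02 + 1/2.20 + 1/14.7 + 1/29.6) = 1.242 Ω.
V_A by voltage divider: V_A = 36.6 × 1.242/(0.992 + 1.242) = 20.35 V.
I(R4) = V_A / R4 = 20.35/29.6 = 0.6874 A.
(Check via current divider: I_total = 16.38 A; share G_k/ΣG = 0.04196 → same result.)

I ≈ 0.687 A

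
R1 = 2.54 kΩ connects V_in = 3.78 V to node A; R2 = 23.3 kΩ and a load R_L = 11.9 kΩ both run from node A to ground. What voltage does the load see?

V_out ≈ 2.86 V

The load sits in parallel with R2, giving an effective lower resistance R2' = R2·R_L/(R2+R_L) = 7.877 kΩ.
Voltage divider with the loaded lower leg: V_out = 3.78 × 7.877/(2.54 + 7.877) = 3.78 × 0.7562 = 2.858 V.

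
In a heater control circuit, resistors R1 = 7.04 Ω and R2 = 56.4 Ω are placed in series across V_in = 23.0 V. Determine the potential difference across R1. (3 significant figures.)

V ≈ 2.55 V

ΣR = 7.04 + 56.4 = 63.44 Ω.
V = V_in · R/ΣR = 23.0 × 0.1110 = 2.552 V.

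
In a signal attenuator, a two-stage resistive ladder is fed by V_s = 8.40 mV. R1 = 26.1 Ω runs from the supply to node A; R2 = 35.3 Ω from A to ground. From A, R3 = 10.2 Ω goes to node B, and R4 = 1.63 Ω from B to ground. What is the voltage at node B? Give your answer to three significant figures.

V_B ≈ 0.293 mV

Looking into the second stage from A: R3 + R4 = 11.83 Ω appears in parallel with R2.
Effective lower resistance at A: R2 ‖ 11.83 = 8.861 Ω.
First divider: V_A = V_s · 8.861/(26.1 + 8.861) = 2.129 mV.
Stage 2 is unloaded, so V_B = V_A · R4/(R3+R4) = 2.129 × 1.63/11.83 = 0.2933 mV.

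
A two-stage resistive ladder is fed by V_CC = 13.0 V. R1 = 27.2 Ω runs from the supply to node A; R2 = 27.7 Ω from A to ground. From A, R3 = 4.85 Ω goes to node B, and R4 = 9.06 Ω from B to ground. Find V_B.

V_B ≈ 2.15 V

The second stage (R3 + R4 = 13.91 Ω) loads node A in parallel with R2.
Effective lower resistance at A: R2 ‖ 13.91 = 9.260 Ω.
First divider: V_A = V_CC · 9.260/(27.2 + 9.260) = 3.302 V.
Then the unloaded second divider: V_B = V_A × R4/(R3+R4) = 3.302 × 0.6513 = 2.150 V.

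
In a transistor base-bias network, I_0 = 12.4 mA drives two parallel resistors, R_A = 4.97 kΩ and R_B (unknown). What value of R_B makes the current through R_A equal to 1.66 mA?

Two-branch current divider: I_A = I_0 · R_B/(R_A + R_B).
1.66/12.4 = R_B/(R_A + R_B) → R_B = R_A · (0.1339)/(1 − 0.1339) = 4.97 × 0.1546 = 0.7682 kΩ.

R_B ≈ 0.768 kΩ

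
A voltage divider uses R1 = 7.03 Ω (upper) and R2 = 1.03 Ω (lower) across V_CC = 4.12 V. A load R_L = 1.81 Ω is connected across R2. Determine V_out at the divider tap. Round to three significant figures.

V_out ≈ 0.352 V

R2 ‖ R_L = (1.03 × 1.81)/(1.03 + 1.81) = 0.6564 Ω.
Now apply the divider: V_out = 4.12 × 0.08540 = 0.3519 V.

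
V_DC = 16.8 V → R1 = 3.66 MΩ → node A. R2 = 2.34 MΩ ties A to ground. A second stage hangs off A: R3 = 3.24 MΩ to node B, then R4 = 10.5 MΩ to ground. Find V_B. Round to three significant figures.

V_B ≈ 4.54 V

Looking into the second stage from A: R3 + R4 = 13.74 MΩ appears in parallel with R2.
Effective lower resistance at A: R2 ‖ 13.74 = 1.999 MΩ.
V_A = 16.8 × 1.999/(3.66 + 1.999) = 5.935 V.
Then the unloaded second divider: V_B = V_A × R4/(R3+R4) = 5.935 × 0.7642 = 4.536 V.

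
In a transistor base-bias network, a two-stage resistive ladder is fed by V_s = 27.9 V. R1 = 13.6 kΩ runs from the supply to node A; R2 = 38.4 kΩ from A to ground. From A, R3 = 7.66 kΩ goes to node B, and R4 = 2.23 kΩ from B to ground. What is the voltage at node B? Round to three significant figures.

V_B ≈ 2.30 V

The second stage (R3 + R4 = 9.890 kΩ) loads node A in parallel with R2.
R2 ‖ (R3+R4) = 7.864 kΩ.
V_A = 27.9 × 7.864/(13.6 + 7.864) = 10.22 V.
Stage 2 is unloaded, so V_B = V_A · R4/(R3+R4) = 10.22 × 2.23/9.890 = 2.305 V.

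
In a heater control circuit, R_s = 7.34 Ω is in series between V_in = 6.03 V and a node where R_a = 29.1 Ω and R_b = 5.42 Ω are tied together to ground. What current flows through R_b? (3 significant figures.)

Equivalent of the parallel group: R_p = 4.569 Ω.
V_A by voltage divider: V_A = 6.03 × 4.569/(7.34 + 4.569) = 2.313 V.
I(R_b) = V_A / R_b = 2.313/5.42 = 0.4268 A.

I ≈ 0.427 A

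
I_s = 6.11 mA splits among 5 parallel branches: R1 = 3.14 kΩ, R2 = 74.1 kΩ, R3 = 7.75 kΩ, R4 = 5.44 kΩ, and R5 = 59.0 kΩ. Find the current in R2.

Total conductance ΣG = 1/3.14 + 1/74.1 + 1/7.75 + 1/5.44 + 1/59.0 = 0.6618 (units of 1/kΩ).
By the current-divider rule, I = I_s · G_k/ΣG = 6.11 × 0.02039 = 0.1246 mA.

I ≈ 0.125 mA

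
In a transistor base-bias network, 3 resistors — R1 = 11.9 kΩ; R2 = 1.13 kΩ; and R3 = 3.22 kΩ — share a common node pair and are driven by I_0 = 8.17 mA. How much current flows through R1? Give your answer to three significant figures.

I ≈ 0.537 mA

Conductances: ΣG = 1/11.9 + 1/1.13 + 1/3.22 = 1.280 (1/kΩ).
R1 takes the fraction G_k/ΣG = 0.08403/1.280 = 0.06567, so I = 8.17 × 0.06567 = 0.5366 mA.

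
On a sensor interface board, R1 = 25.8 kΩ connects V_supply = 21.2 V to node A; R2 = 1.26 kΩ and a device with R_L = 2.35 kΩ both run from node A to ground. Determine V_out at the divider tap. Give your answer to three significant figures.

First combine the lower leg with the load: R2 ‖ R_L = 0.8202 kΩ.
Voltage divider with the loaded lower leg: V_out = 21.2 × 0.8202/(25.8 + 0.8202) = 21.2 × 0.03081 = 0.6532 V.
(Unloaded it would be 0.987 V; the load pulls it down.)

V_out ≈ 0.653 V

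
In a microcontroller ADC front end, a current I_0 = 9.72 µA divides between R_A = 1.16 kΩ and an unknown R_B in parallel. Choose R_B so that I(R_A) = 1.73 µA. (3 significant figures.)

In a two-way split, I_A/I_0 = R_B/(R_A + R_B).
1.73/9.72 = R_B/(R_A + R_B) → R_B = R_A · (0.1780)/(1 − 0.1780) = 1.16 × 0.2165 = 0.2512 kΩ.

R_B ≈ 0.251 kΩ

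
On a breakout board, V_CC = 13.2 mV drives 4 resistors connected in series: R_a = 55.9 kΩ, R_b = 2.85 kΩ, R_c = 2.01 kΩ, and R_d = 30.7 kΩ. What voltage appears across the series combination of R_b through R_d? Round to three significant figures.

V ≈ 5.13 mV

ΣR = 55.9 + 2.85 + 2.01 + 30.7 = 91.46 kΩ.
R_{R_b..R_d} = 2.85 + 2.01 + 30.7 = 35.56 kΩ.
V = V_CC · R/ΣR = 13.2 × 0.3888 = 5.132 mV.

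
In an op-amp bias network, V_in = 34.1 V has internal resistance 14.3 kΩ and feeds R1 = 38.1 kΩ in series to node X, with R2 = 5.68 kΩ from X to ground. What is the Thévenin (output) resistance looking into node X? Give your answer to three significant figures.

R1' = 14.3 + 38.1 = 52.40 kΩ (source resistance + R1).
Looking into X with the source shorted: R_th = R1'·R2/(R1'+R2) = 52.40 × 5.68/58.08 = 5.125 kΩ.

R_th ≈ 5.12 kΩ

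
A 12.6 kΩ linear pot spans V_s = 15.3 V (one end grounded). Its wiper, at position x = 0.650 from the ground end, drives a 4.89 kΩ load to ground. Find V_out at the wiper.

V_out ≈ 6.27 V

Split the track: R_lower = x·R_p = 8.190 kΩ, R_upper = (1−x)·R_p = 4.410 kΩ.
(x·R_p) ‖ R_L = 3.062 kΩ.
Loaded-divider output: V_out = 15.3 × 0.4098 = 6.270 V.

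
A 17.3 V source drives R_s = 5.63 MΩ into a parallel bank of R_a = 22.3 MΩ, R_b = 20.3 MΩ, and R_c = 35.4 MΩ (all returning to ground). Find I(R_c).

Parallel bank: R_p = 1/(1/22.3 + 1/20.3 + 1/35.4) = 8.173 MΩ.
V_A by voltage divider: V_A = 17.3 × 8.173/(5.63 + 8.173) = 10.24 V.
Branch current I = V_A/R_c = 10.24/35.4 = 0.2894 µA.
(Check via current divider: I_total = 1.253 µA; share G_k/ΣG = 0.2309 → same result.)

I ≈ 0.289 µA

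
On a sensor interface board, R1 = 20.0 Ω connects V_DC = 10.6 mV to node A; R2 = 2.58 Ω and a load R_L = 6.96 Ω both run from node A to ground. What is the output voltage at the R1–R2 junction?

V_out ≈ 0.912 mV

First combine the lower leg with the load: R2 ‖ R_L = 1.882 Ω.
Voltage divider with the loaded lower leg: V_out = 10.6 × 1.882/(20.0 + 1.882) = 10.6 × 0.08602 = 0.9118 mV.
(Unloaded it would be 1.21 mV; the load pulls it down.)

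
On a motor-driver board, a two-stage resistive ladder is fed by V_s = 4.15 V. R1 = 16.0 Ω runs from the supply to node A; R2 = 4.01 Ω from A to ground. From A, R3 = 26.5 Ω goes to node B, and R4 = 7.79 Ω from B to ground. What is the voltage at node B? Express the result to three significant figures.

Looking into the second stage from A: R3 + R4 = 34.29 Ω appears in parallel with R2.
R2 ‖ (R3+R4) = 3.590 Ω.
First divider: V_A = V_s · 3.590/(16.0 + 3.590) = 0.7605 V.
Then the unloaded second divider: V_B = V_A × R4/(R3+R4) = 0.7605 × 0.2272 = 0.1728 V.

V_B ≈ 0.173 V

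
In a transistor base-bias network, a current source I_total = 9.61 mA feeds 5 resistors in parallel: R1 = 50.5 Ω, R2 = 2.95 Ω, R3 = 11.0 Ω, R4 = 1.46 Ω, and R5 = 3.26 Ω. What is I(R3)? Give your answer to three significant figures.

Total conductance ΣG = 1/50.5 + 1/2.95 + 1/11.0 + 1/1.46 + 1/3.26 = 1.441 (units of 1/Ω).
Current divider: I(R3) = I_total · G_k/ΣG = 9.61 × (0.09091/1.441) = 9.61 × 0.06307 = 0.6061 mA.

I ≈ 0.606 mA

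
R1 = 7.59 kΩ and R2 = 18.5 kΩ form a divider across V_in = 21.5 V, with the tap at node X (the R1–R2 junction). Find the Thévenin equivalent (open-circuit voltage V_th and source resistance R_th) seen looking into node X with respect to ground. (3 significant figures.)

V_th ≈ 15.2 V, R_th ≈ 5.38 kΩ

Open-circuit (no load on X): V_th = V_in · R2/(R1 + R2) = 21.5 × 18.5/(7.590 + 18.5) = 15.25 V.
With V_in suppressed (replaced by a short), R_th = R1 ‖ R2 = (7.590 × 18.5)/(7.590 + 18.5) = 5.382 kΩ.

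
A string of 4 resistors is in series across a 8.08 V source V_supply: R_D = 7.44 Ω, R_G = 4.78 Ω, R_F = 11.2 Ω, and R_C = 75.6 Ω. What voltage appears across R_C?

V ≈ 6.17 V

Total series resistance ΣR = 7.44 + 4.78 + 11.2 + 75.6 = 99.02 Ω.
Voltage divider: V = V_supply · (75.60 / 99.02) = 8.08 × 0.7635 = 6.169 V.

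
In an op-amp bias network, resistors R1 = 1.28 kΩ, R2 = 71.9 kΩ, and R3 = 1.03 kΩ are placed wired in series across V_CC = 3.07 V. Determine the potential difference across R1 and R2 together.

ΣR = 1.28 + 71.9 + 1.03 = 74.21 kΩ.
R_{R1..R2} = 1.28 + 71.9 = 73.18 kΩ.
By the voltage-divider rule, V = 3.07 × 73.18/74.21 = 3.027 V.

V ≈ 3.03 V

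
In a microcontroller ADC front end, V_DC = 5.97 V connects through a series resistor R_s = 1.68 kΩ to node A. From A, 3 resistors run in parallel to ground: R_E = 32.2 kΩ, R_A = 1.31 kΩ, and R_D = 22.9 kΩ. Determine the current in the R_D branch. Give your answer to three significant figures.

Parallel bank: R_p = 1/(1/32.2 + 1/1.31 + 1/22.9) = 1.193 kΩ.
V_A = 5.97 × 1.193/2.873 = 2.479 V.
Branch current I = V_A/R_D = 2.479/22.9 = 0.1083 mA.

I ≈ 0.108 mA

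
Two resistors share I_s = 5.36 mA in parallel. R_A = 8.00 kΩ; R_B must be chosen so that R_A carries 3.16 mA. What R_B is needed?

The fraction through R_A equals R_B/(R_A+R_B).
With f = 0.5896, R_B = R_A · f/(1−f) = 8.00 × 1.436 = 11.49 kΩ.

R_B ≈ 11.5 kΩ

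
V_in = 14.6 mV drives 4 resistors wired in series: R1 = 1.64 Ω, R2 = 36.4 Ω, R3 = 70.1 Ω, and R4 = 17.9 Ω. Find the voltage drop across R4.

ΣR = 1.64 + 36.4 + 70.1 + 17.9 = 126.0 Ω.
V = V_in · R/ΣR = 14.6 × 0.1420 = 2.073 mV.

V ≈ 2.07 mV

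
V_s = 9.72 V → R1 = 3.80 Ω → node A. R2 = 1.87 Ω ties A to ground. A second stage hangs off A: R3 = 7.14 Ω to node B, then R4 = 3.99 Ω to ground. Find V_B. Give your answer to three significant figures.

Node A sees R2 in parallel with the series input of stage 2, R3 + R4 = 11.13 Ω.
R2 ‖ (R3+R4) = 1.601 Ω.
First divider: V_A = V_s · 1.601/(3.80 + 1.601) = 2.881 V.
Then the unloaded second divider: V_B = V_A × R4/(R3+R4) = 2.881 × 0.3585 = 1.033 V.

V_B ≈ 1.03 V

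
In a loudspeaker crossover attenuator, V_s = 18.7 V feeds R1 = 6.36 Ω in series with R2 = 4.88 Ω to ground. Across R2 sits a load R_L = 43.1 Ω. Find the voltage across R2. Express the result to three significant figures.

The load sits in parallel with R2, giving an effective lower resistance R2' = R2·R_L/(R2+R_L) = 4.384 Ω.
Now apply the divider: V_out = 18.7 × 0.4080 = 7.630 V.
(Unloaded it would be 8.12 V; the load pulls it down.)

V_out ≈ 7.63 V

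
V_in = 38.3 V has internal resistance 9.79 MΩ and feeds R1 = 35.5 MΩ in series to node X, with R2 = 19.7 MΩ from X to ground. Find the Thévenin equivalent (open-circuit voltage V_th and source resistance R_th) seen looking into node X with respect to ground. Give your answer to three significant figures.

V_th ≈ 11.6 V, R_th ≈ 13.7 MΩ

R1' = 9.79 + 35.5 = 45.29 MΩ (source resistance + R1).
With X open, the divider is unloaded: V_th = 38.3 × 19.7/64.99 = 11.61 V.
Looking into X with the source shorted: R_th = R1'·R2/(R1'+R2) = 45.29 × 19.7/64.99 = 13.73 MΩ.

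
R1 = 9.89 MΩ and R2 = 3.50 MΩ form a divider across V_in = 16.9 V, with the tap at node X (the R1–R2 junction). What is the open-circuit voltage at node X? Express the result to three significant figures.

V_th is the unloaded tap voltage: V_in · R2/(R1+R2) = 16.9 × 0.2614 = 4.417 V.

V_th ≈ 4.42 V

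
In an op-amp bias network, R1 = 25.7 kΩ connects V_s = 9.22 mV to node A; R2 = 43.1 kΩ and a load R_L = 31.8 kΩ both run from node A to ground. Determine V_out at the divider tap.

V_out ≈ 3.83 mV

First combine the lower leg with the load: R2 ‖ R_L = 18.30 kΩ.
Voltage divider with the loaded lower leg: V_out = 9.22 × 18.30/(25.7 + 18.30) = 9.22 × 0.4159 = 3.835 mV.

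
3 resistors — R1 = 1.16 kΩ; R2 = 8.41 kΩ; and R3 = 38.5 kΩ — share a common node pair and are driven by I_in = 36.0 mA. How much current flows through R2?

I ≈ 4.25 mA

Conductances: ΣG = 1/1.16 + 1/8.41 + 1/38.5 = 1.007 (1/kΩ).
By the current-divider rule, I = I_in · G_k/ΣG = 36.0 × 0.1181 = 4.251 mA.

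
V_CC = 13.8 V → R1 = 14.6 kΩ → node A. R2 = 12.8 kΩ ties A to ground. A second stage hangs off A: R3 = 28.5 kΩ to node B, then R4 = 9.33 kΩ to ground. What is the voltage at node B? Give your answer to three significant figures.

The second stage (R3 + R4 = 37.83 kΩ) loads node A in parallel with R2.
Effective lower resistance at A: R2 ‖ 37.83 = 9.564 kΩ.
V_A = 13.8 × 9.564/(14.6 + 9.564) = 5.462 V.
Stage 2 is unloaded, so V_B = V_A · R4/(R3+R4) = 5.462 × 9.33/37.83 = 1.347 V.

V_B ≈ 1.35 V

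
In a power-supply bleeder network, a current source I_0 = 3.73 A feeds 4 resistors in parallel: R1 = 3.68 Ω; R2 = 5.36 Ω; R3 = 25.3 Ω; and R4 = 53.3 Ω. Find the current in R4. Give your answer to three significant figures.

I ≈ 0.135 A

ΣG = 1/3.68 + 1/5.36 + 1/25.3 + 1/53.3 = 0.5166.
R4 takes the fraction G_k/ΣG = 0.01876/0.5166 = 0.03632, so I = 3.73 × 0.03632 = 0.1355 A.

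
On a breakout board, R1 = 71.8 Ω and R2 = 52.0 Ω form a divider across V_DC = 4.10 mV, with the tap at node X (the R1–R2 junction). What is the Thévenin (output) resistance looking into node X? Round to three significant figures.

With V_DC suppressed (replaced by a short), R_th = R1 ‖ R2 = (71.80 × 52.0)/(71.80 + 52.0) = 30.16 Ω.

R_th ≈ 30.2 Ω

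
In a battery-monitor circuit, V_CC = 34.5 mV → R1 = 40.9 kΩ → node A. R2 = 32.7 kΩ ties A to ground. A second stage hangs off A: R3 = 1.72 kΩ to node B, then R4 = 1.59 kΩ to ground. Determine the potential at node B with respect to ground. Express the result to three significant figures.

Node A sees R2 in parallel with the series input of stage 2, R3 + R4 = 3.310 kΩ.
R2 ‖ (R3+R4) = 3.006 kΩ.
First divider: V_A = V_CC · 3.006/(40.9 + 3.006) = 2.362 mV.
V_B = V_A × 0.4804 = 1.135 mV.

V_B ≈ 1.13 mV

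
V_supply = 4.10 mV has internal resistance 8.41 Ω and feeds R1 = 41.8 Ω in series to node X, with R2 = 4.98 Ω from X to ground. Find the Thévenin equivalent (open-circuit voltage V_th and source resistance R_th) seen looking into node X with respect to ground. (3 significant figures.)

R1' = 8.41 + 41.8 = 50.21 Ω (source resistance + R1).
With X open, the divider is unloaded: V_th = 4.10 × 4.98/55.19 = 0.3700 mV.
Zeroing V_supply shorts the top of R1' to ground, so R_th = R1' ‖ R2 = 4.531 Ω.

V_th ≈ 0.370 mV, R_th ≈ 4.53 Ω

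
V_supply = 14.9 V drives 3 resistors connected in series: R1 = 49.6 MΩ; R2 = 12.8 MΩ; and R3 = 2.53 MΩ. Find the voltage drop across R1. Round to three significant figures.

Series total: ΣR = 49.6 + 12.8 + 2.53 = 64.93 MΩ.
V = V_supply · R/ΣR = 14.9 × 0.7639 = 11.38 V.

V ≈ 11.4 V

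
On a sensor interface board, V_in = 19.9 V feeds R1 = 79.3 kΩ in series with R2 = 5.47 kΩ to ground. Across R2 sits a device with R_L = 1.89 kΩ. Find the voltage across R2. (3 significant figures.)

V_out ≈ 0.346 V

R2 ‖ R_L = (5.47 × 1.89)/(5.47 + 1.89) = 1.405 kΩ.
Now apply the divider: V_out = 19.9 × 0.01740 = 0.3464 V.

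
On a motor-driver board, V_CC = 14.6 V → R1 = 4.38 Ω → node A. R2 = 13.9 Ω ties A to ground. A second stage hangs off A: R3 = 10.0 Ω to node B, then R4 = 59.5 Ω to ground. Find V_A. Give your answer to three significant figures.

Node A sees R2 in parallel with the series input of stage 2, R3 + R4 = 69.50 Ω.
Effective lower resistance at A: R2 ‖ 69.50 = 11.58 Ω.
First divider: V_A = V_CC · 11.58/(4.38 + 11.58) = 10.59 V.

V_A ≈ 10.6 V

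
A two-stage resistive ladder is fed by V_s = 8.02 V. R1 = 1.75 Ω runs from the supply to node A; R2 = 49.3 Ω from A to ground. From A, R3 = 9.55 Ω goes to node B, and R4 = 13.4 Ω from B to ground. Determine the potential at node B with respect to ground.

V_B ≈ 4.21 V

Looking into the second stage from A: R3 + R4 = 22.95 Ω appears in parallel with R2.
R2 ‖ (R3+R4) = 15.66 Ω.
So V_A = 8.02 × 0.8995 = 7.214 V.
Then the unloaded second divider: V_B = V_A × R4/(R3+R4) = 7.214 × 0.5839 = 4.212 V.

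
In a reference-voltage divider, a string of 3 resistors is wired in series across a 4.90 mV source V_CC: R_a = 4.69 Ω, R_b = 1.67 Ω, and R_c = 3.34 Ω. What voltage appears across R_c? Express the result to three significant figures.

V ≈ 1.69 mV

Total series resistance ΣR = 4.69 + 1.67 + 3.34 = 9.700 Ω.
By the voltage-divider rule, V = 4.90 × 3.340/9.700 = 1.687 mV.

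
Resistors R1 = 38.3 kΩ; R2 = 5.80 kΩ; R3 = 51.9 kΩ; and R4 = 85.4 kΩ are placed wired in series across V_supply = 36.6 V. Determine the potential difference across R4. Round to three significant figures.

V ≈ 17.2 V

Series total: ΣR = 38.3 + 5.80 + 51.9 + 85.4 = 181.4 kΩ.
Voltage divider: V = V_supply · (85.40 / 181.4) = 36.6 × 0.4708 = 17.23 V.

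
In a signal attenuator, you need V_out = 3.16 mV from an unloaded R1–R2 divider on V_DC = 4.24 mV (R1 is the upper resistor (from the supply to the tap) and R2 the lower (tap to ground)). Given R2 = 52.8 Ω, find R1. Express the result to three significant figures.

R1 ≈ 18.0 Ω

Required fraction k = V_out/V_DC = 0.7453.
So R1 = R2 · (V_DC/V_out − 1) = 52.8 × (4.24/3.16 − 1) = 52.8 × 0.3418 = 18.05 Ω.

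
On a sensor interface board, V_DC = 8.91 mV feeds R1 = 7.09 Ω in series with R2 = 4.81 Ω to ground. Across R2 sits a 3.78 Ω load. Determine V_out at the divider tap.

R2 ‖ R_L = (4.81 × 3.78)/(4.81 + 3.78) = 2.117 Ω.
Now apply the divider: V_out = 8.91 × 0.2299 = 2.048 mV.

V_out ≈ 2.05 mV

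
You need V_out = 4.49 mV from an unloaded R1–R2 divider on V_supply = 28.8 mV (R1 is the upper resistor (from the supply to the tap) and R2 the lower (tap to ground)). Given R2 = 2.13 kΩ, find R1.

The divider ratio is R2/(R1+R2) = 4.49/28.8 = 0.1559.
So R1 = R2 · (V_supply/V_out − 1) = 2.13 × (28.8/4.49 − 1) = 2.13 × 5.414 = 11.53 kΩ.

R1 ≈ 11.5 kΩ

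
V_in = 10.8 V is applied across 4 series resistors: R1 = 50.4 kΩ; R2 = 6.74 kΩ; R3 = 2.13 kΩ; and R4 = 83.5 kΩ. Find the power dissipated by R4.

P ≈ 0.478 mW

Series current I = V_in/ΣR = 10.8/142.8 = 0.07565 mA.
P(R4) = I²·R4 = (0.07565)² × 83.5 = 0.4778 mW.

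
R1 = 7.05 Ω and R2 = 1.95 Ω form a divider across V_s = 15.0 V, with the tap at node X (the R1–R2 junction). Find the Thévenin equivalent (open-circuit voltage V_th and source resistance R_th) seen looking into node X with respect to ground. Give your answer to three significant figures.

V_th is the unloaded tap voltage: V_s · R2/(R1+R2) = 15.0 × 0.2167 = 3.250 V.
With V_s suppressed (replaced by a short), R_th = R1 ‖ R2 = (7.050 × 1.95)/(7.050 + 1.95) = 1.527 Ω.

V_th ≈ 3.25 V, R_th ≈ 1.53 Ω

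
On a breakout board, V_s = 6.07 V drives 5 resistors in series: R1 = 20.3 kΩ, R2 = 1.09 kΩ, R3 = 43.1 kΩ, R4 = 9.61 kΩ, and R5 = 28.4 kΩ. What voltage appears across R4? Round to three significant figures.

V ≈ 0.569 V

Series total: ΣR = 20.3 + 1.09 + 43.1 + 9.61 + 28.4 = 102.5 kΩ.
Voltage divider: V = V_s · (9.610 / 102.5) = 6.07 × 0.09376 = 0.5691 V.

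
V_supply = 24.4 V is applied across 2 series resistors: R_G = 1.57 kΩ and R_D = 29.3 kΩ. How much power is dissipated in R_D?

P ≈ 18.3 mW

The common current is I = 24.4/30.87 = 0.7904 mA.
P(R_D) = I²·R_D = (0.7904)² × 29.3 = 18.31 mW.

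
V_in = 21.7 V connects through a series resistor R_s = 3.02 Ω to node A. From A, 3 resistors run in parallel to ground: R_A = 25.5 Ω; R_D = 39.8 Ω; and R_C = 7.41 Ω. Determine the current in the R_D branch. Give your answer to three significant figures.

I ≈ 0.340 A

Parallel bank: R_p = 1/(1/25.5 + 1/39.8 + 1/7.41) = 5.018 Ω.
V_A = 21.7 × 5.018/8.038 = 13.55 V.
I(R_D) = V_A / R_D = 13.55/39.8 = 0.3404 A.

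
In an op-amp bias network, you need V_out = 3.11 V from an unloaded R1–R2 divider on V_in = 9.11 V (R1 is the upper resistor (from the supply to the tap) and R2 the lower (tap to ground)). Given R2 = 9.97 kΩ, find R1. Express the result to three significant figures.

The divider ratio is R2/(R1+R2) = 3.11/9.11 = 0.3414.
Rearranging, R1 = R2·(1−k)/k = 9.97 × 1.929 = 19.23 kΩ.

R1 ≈ 19.2 kΩ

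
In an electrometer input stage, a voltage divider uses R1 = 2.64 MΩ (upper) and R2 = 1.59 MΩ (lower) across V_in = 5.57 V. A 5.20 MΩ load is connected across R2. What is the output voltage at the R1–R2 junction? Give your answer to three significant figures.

V_out ≈ 1.76 V

R2 ‖ R_L = (1.59 × 5.20)/(1.59 + 5.20) = 1.218 MΩ.
Voltage divider with the loaded lower leg: V_out = 5.57 × 1.218/(2.64 + 1.218) = 5.57 × 0.3156 = 1.758 V.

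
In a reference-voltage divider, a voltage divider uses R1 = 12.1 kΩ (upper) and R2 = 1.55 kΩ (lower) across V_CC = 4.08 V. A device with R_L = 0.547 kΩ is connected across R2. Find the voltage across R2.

V_out ≈ 0.132 V

The load sits in parallel with R2, giving an effective lower resistance R2' = R2·R_L/(R2+R_L) = 0.4043 kΩ.
Then V_out = V_CC · R2'/(R1 + R2') = 4.08 × 0.4043/12.50 = 0.1319 V.
(Unloaded it would be 0.463 V; the load pulls it down.)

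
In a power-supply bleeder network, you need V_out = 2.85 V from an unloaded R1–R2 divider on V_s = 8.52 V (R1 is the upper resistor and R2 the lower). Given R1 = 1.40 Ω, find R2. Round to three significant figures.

V_out/V_s = R2/(R1+R2) = 0.3345.
So R2 = R1 · V_out/(V_s − V_out) = 1.40 × 2.85/(8.52 − 2.85) = 1.40 × 0.5026 = 0.7037 Ω.

R2 ≈ 0.704 Ω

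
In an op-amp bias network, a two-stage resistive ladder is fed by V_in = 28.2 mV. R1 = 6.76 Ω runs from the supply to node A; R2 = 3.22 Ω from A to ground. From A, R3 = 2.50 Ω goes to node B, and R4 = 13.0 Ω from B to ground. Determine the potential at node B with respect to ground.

V_B ≈ 6.69 mV

Node A sees R2 in parallel with the series input of stage 2, R3 + R4 = 15.50 Ω.
R2 ‖ (R3+R4) = 2.666 Ω.
First divider: V_A = V_in · 2.666/(6.76 + 2.666) = 7.976 mV.
Then the unloaded second divider: V_B = V_A × R4/(R3+R4) = 7.976 × 0.8387 = 6.690 mV.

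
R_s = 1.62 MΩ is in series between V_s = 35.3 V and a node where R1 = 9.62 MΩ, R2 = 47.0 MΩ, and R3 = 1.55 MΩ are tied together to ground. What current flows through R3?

I ≈ 10.1 µA

Combine the parallel branches: R_p = (1/9.62 + 1/47.0 + 1/1.55)⁻¹ = 1.298 MΩ.
V_A = 35.3 × 1.298/2.918 = 15.70 V.
I(R3) = V_A / R3 = 15.70/1.55 = 10.13 µA.
(Equivalently: I_total = 12.10 µA, then current-divider fraction G_k/ΣG = 0.8374.)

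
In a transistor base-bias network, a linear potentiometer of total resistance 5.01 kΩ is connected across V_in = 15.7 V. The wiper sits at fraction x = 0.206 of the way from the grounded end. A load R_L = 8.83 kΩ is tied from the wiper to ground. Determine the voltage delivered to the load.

V_out ≈ 2.96 V

Lower segment x·R_p = 1.032 kΩ; upper segment (1−x)·R_p = 3.978 kΩ.
R_L loads the lower segment: effective lower R = 0.9241 kΩ.
Then V_out = V_in · 0.9241/(3.978 + 0.9241) = 2.960 V.
(Unloaded: V_out = x·V_in = 3.23 V.)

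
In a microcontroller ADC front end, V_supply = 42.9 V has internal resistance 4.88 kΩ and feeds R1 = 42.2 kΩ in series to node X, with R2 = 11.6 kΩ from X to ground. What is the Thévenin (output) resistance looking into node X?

R_th ≈ 9.31 kΩ

R1' = 4.88 + 42.2 = 47.08 kΩ (source resistance + R1).
With V_supply suppressed (replaced by a short), R_th = R1' ‖ R2 = (47.08 × 11.6)/(47.08 + 11.6) = 9.307 kΩ.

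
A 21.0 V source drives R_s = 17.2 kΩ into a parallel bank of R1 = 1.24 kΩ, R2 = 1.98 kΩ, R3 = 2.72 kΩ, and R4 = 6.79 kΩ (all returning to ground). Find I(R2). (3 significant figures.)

Combine the parallel branches: R_p = (1/1.24 + 1/1.98 + 1/2.72 + 1/6.79)⁻¹ = 0.5475 kΩ.
V_A by voltage divider: V_A = 21.0 × 0.5475/(17.2 + 0.5475) = 0.6479 V.
I(R2) = V_A / R2 = 0.6479/1.98 = 0.3272 mA.

I ≈ 0.327 mA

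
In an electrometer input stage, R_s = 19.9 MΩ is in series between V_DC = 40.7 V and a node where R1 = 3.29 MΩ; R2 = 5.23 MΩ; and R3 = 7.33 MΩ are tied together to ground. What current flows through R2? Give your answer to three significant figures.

I ≈ 0.574 µA

Equivalent of the parallel group: R_p = 1.583 MΩ.
V_A = 40.7 × 1.583/21.48 = 3.000 V.
I(R2) = V_A / R2 = 3.000/5.23 = 0.5735 µA.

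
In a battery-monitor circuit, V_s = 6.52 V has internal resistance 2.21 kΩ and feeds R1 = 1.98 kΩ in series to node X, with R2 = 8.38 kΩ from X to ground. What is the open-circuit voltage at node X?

R1' = 2.21 + 1.98 = 4.190 kΩ (source resistance + R1).
Open-circuit (no load on X): V_th = V_s · R2/(R1' + R2) = 6.52 × 8.38/(4.190 + 8.38) = 4.347 V.

V_th ≈ 4.35 V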